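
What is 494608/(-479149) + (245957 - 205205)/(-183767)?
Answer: -110418908384/88051774283 ≈ -1.2540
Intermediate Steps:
494608/(-479149) + (245957 - 205205)/(-183767) = 494608*(-1/479149) + 40752*(-1/183767) = -494608/479149 - 40752/183767 = -110418908384/88051774283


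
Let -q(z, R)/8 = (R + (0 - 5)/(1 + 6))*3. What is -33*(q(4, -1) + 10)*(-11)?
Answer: 129954/7 ≈ 18565.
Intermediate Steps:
q(z, R) = 120/7 - 24*R (q(z, R) = -8*(R + (0 - 5)/(1 + 6))*3 = -8*(R - 5/7)*3 = -8*(-5/7 + R)*3 = -8*(-15/7 + 3*R) = 120/7 - 24*R)
-33*(q(4, -1) + 10)*(-11) = -33*((120/7 - 24*(-1)) + 10)*(-11) = -33*((120/7 + 24) + 10)*(-11) = -33*(288/7 + 10)*(-11) = -33*358/7*(-11) = -11814/7*(-11) = 129954/7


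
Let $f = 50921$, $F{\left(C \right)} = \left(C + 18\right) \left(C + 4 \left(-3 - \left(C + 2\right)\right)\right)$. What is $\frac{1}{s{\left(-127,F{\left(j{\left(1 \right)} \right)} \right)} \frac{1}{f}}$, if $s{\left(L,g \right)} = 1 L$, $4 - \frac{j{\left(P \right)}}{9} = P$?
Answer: $- \frac{50921}{127} \approx -400.95$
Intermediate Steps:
$j{\left(P \right)} = 36 - 9 P$
$F{\left(C \right)} = \left(-20 - 3 C\right) \left(18 + C\right)$ ($F{\left(C \right)} = \left(18 + C\right) \left(C + 4 \left(-3 - \left(2 + C\right)\right)\right) = \left(18 + C\right) \left(C + 4 \left(-5 - C\right)\right) = \left(18 + C\right) \left(C - \left(20 + 4 C\right)\right) = \left(18 + C\right) \left(-20 - 3 C\right) = \left(-20 - 3 C\right) \left(18 + C\right)$)
$s{\left(L,g \right)} = L$
$\frac{1}{s{\left(-127,F{\left(j{\left(1 \right)} \right)} \right)} \frac{1}{f}} = \frac{1}{\left(-127\right) \frac{1}{50921}} = \frac{1}{- \frac{127}{50921}} = - \frac{50921}{127}$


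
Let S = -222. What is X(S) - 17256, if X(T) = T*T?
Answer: 32028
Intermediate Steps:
X(T) = T**2
X(S) - 17256 = (-222)**2 - 17256 = 49284 - 17256 = 32028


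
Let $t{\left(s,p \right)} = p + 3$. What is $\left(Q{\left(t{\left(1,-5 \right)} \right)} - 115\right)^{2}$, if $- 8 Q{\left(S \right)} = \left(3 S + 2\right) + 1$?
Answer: $\frac{840889}{64} \approx 13139.0$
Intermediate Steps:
$t{\left(s,p \right)} = 3 + p$
$Q{\left(S \right)} = - \frac{3}{8} - \frac{3 S}{8}$ ($Q{\left(S \right)} = - \frac{\left(3 S + 2\right) + 1}{8} = - \frac{\left(2 + 3 S\right) + 1}{8} = - \frac{3 + 3 S}{8} = - \frac{3}{8} - \frac{3 S}{8}$)
$\left(Q{\left(t{\left(1,-5 \right)} \right)} - 115\right)^{2} = \left(\left(- \frac{3}{8} - \frac{3 \left(3 - 5\right)}{8}\right) - 115\right)^{2} = \left(\left(- \frac{3}{8} - - \frac{3}{4}\right) - 115\right)^{2} = \left(\left(- \frac{3}{8} + \frac{3}{4}\right) - 115\right)^{2} = \left(\frac{3}{8} - 115\right)^{2} = \left(- \frac{917}{8}\right)^{2} = \frac{840889}{64}$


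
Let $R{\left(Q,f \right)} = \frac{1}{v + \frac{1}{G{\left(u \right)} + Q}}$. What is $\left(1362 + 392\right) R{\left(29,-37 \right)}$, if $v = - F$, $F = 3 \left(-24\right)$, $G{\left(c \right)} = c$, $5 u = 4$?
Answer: $\frac{261346}{10733} \approx 24.35$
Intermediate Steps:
$u = \frac{4}{5}$ ($u = \frac{1}{5} \cdot 4 = \frac{4}{5} \approx 0.8$)
$F = -72$
$v = 72$ ($v = \left(-1\right) \left(-72\right) = 72$)
$R{\left(Q,f \right)} = \frac{1}{72 + \frac{1}{\frac{4}{5} + Q}}$
$\left(1362 + 392\right) R{\left(29,-37 \right)} = \left(1362 + 392\right) \frac{4 + 5 \cdot 29}{293 + 360 \cdot 29} = 1754 \frac{4 + 145}{293 + 10440} = 1754 \cdot \frac{1}{10733} \cdot 149 = 1754 \cdot \frac{149}{10733} = \frac{261346}{10733}$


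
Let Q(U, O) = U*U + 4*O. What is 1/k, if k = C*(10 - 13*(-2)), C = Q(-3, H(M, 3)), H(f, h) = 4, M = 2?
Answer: 1/900 ≈ 0.0011111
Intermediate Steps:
Q(U, O) = U**2 + 4*O
C = 25 (C = (-3)**2 + 4*4 = 9 + 16 = 25)
k = 900 (k = 25*(10 - 13*(-2)) = 25*(10 + 26) = 25*36 = 900)
1/k = 1/900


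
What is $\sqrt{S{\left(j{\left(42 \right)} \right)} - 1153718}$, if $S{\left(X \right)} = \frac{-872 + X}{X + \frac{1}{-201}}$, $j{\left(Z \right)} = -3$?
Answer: $\frac{i \sqrt{105197139347}}{302} \approx 1074.0 i$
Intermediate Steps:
$S{\left(X \right)} = \frac{-872 + X}{- \frac{1}{201} + X}$ ($S{\left(X \right)} = \frac{-872 + X}{X - \frac{1}{201}} = \frac{-872 + X}{- \frac{1}{201} + X}$)
$\sqrt{S{\left(j{\left(42 \right)} \right)} - 1153718} = \sqrt{\frac{201 \left(-872 - 3\right)}{-1 + 201 \left(-3\right)} - 1153718} = \sqrt{201 \frac{1}{-1 - 603} \left(-875\right) - 1153718} = \sqrt{201 \frac{1}{-604} \left(-875\right) - 1153718} = \sqrt{201 \left(- \frac{1}{604}\right) \left(-875\right) - 1153718} = \sqrt{\frac{175875}{604} - 1153718} = \sqrt{- \frac{696669797}{604}} = \frac{i \sqrt{105197139347}}{302}$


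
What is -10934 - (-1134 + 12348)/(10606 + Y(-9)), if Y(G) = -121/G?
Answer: -1045117976/95575 ≈ -10935.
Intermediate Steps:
-10934 - (-1134 + 12348)/(10606 + Y(-9)) = -10934 - (-1134 + 12348)/(10606 - 121/(-9)) = -10934 - 11214/(10606 - 121*(-⅑)) = -10934 - 11214/(10606 + 121/9) = -10934 - 11214/95575/9 = -10934 - 11214*9/95575 = -10934 - 1*100926/95575 = -10934 - 100926/95575 = -1045117976/95575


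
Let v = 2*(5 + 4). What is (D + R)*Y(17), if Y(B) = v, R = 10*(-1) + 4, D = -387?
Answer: -7074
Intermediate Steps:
R = -6 (R = -10 + 4 = -6)
v = 18 (v = 2*9 = 18)
Y(B) = 18
(D + R)*Y(17) = (-387 - 6)*18 = -393*18 = -7074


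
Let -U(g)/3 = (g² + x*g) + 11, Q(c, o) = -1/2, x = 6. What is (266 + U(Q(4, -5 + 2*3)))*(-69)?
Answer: -66585/4 ≈ -16646.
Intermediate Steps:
Q(c, o) = -½ (Q(c, o) = -1*½ = -½)
U(g) = -33 - 18*g - 3*g² (U(g) = -3*((g² + 6*g) + 11) = -3*(11 + g² + 6*g) = -33 - 18*g - 3*g²)
(266 + U(Q(4, -5 + 2*3)))*(-69) = (266 + (-33 - 18*(-½) - 3*(-½)²))*(-69) = (266 + (-33 + 9 - 3*¼))*(-69) = (266 + (-33 + 9 - ¾))*(-69) = (266 - 99/4)*(-69) = (965/4)*(-69) = -66585/4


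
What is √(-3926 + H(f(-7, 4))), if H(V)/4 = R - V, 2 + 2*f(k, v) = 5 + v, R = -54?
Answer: 2*I*√1039 ≈ 64.467*I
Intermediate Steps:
f(k, v) = 3/2 + v/2 (f(k, v) = -1 + (5 + v)/2 = -1 + (5/2 + v/2) = 3/2 + v/2)
H(V) = -216 - 4*V (H(V) = 4*(-54 - V) = -216 - 4*V)
√(-3926 + H(f(-7, 4))) = √(-3926 + (-216 - 4*(3/2 + (½)*4))) = √(-3926 + (-216 - 4*(3/2 + 2))) = √(-3926 + (-216 - 4*7/2)) = √(-3926 + (-216 - 14)) = √(-3926 - 230) = √(-4156) = 2*I*√1039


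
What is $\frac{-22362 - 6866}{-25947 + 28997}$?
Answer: $- \frac{14614}{1525} \approx -9.5829$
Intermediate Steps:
$\frac{-22362 - 6866}{-25947 + 28997} = - \frac{29228}{3050} = \left(-29228\right) \frac{1}{3050} = - \frac{14614}{1525}$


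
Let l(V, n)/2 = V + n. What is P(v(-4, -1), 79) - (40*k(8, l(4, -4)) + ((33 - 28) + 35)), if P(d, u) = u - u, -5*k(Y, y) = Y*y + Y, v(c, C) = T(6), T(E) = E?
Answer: 24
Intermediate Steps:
l(V, n) = 2*V + 2*n (l(V, n) = 2*(V + n) = 2*V + 2*n)
v(c, C) = 6
k(Y, y) = -Y/5 - Y*y/5 (k(Y, y) = -(Y*y + Y)/5 = -(Y + Y*y)/5 = -Y/5 - Y*y/5)
P(d, u) = 0
P(v(-4, -1), 79) - (40*k(8, l(4, -4)) + ((33 - 28) + 35)) = 0 - (40*(-⅕*8*(1 + (2*4 + 2*(-4)))) + ((33 - 28) + 35)) = 0 - (40*(-⅕*8*(1 + (8 - 8))) + (5 + 35)) = 0 - (40*(-⅕*8*(1 + 0)) + 40) = 0 - (40*(-⅕*8*1) + 40) = 0 - (40*(-8/5) + 40) = 0 - (-64 + 40) = 0 - 1*(-24) = 0 + 24 = 24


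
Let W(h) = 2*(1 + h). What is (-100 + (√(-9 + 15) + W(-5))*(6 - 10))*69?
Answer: -4692 - 276*√6 ≈ -5368.1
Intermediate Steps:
W(h) = 2 + 2*h
(-100 + (√(-9 + 15) + W(-5))*(6 - 10))*69 = (-100 + (√(-9 + 15) + (2 + 2*(-5)))*(6 - 10))*69 = (-100 + (√6 + (2 - 10))*(-4))*69 = (-100 + (√6 - 8)*(-4))*69 = (-100 + (-8 + √6)*(-4))*69 = (-100 + (32 - 4*√6))*69 = (-68 - 4*√6)*69 = -4692 - 276*√6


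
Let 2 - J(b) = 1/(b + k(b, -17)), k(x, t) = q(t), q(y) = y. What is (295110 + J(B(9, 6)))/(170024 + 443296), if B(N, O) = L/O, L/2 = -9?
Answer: 5902241/12266400 ≈ 0.48117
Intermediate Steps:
L = -18 (L = 2*(-9) = -18)
k(x, t) = t
B(N, O) = -18/O
J(b) = 2 - 1/(-17 + b) (J(b) = 2 - 1/(b - 17) = 2 - 1/(-17 + b))
(295110 + J(B(9, 6)))/(170024 + 443296) = (295110 + (-35 + 2*(-18/6))/(-17 - 18/6))/(170024 + 443296) = (295110 + (-35 + 2*(-18*⅙))/(-17 - 18*⅙))/613320 = (295110 + (-35 + 2*(-3))/(-17 - 3))*(1/613320) = (295110 + (-35 - 6)/(-20))*(1/613320) = (295110 - 1/20*(-41))*(1/613320) = (295110 + 41/20)*(1/613320) = (5902241/20)*(1/613320) = 5902241/12266400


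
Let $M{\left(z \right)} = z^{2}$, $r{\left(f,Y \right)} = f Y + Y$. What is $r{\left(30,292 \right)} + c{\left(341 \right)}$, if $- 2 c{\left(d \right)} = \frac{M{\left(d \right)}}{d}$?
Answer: $\frac{17763}{2} \approx 8881.5$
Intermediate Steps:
$r{\left(f,Y \right)} = Y + Y f$ ($r{\left(f,Y \right)} = Y f + Y = Y + Y f$)
$c{\left(d \right)} = - \frac{d}{2}$ ($c{\left(d \right)} = - \frac{d^{2} \frac{1}{d}}{2} = - \frac{d}{2}$)
$r{\left(30,292 \right)} + c{\left(341 \right)} = 292 \left(1 + 30\right) - \frac{341}{2} = 292 \cdot 31 - \frac{341}{2} = 9052 - \frac{341}{2} = \frac{17763}{2}$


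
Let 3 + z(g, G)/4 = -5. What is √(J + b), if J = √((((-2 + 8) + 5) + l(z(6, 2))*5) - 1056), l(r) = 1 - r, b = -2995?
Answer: √(-2995 + 4*I*√55) ≈ 0.271 + 54.727*I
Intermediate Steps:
z(g, G) = -32 (z(g, G) = -12 + 4*(-5) = -12 - 20 = -32)
J = 4*I*√55 (J = √((((-2 + 8) + 5) + (1 - 1*(-32))*5) - 1056) = √(((6 + 5) + (1 + 32)*5) - 1056) = √((11 + 33*5) - 1056) = √((11 + 165) - 1056) = √(176 - 1056) = √(-880) = 4*I*√55 ≈ 29.665*I)
√(J + b) = √(4*I*√55 - 2995) = √(-2995 + 4*I*√55)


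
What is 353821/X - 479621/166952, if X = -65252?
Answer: -22591838271/2723487976 ≈ -8.2952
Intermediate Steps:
353821/X - 479621/166952 = 353821/(-65252) - 479621/166952 = 353821*(-1/65252) - 479621*1/166952 = -353821/65252 - 479621/166952 = -22591838271/2723487976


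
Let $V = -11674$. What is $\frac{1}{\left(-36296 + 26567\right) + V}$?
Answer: $- \frac{1}{21403} \approx -4.6722 \cdot 10^{-5}$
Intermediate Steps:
$\frac{1}{\left(-36296 + 26567\right) + V} = \frac{1}{\left(-36296 + 26567\right) - 11674} = \frac{1}{-9729 - 11674} = \frac{1}{-21403} = - \frac{1}{21403}$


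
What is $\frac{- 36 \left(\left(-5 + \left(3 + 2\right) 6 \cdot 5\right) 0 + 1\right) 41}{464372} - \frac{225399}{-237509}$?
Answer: $\frac{26079605286}{27573132337} \approx 0.94583$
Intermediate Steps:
$\frac{- 36 \left(\left(-5 + \left(3 + 2\right) 6 \cdot 5\right) 0 + 1\right) 41}{464372} - \frac{225399}{-237509} = - 36 \left(\left(-5 + 5 \cdot 6 \cdot 5\right) 0 + 1\right) 41 \cdot \frac{1}{464372} - - \frac{225399}{237509} = - 36 \left(\left(-5 + 30 \cdot 5\right) 0 + 1\right) 41 \cdot \frac{1}{464372} + \frac{225399}{237509} = - 36 \left(\left(-5 + 150\right) 0 + 1\right) 41 \cdot \frac{1}{464372} + \frac{225399}{237509} = - 36 \left(145 \cdot 0 + 1\right) 41 \cdot \frac{1}{464372} + \frac{225399}{237509} = - 36 \left(0 + 1\right) 41 \cdot \frac{1}{464372} + \frac{225399}{237509} = \left(-36\right) 1 \cdot 41 \cdot \frac{1}{464372} + \frac{225399}{237509} = \left(-36\right) 41 \cdot \frac{1}{464372} + \frac{225399}{237509} = \left(-1476\right) \frac{1}{464372} + \frac{225399}{237509} = - \frac{369}{116093} + \frac{225399}{237509} = \frac{26079605286}{27573132337}$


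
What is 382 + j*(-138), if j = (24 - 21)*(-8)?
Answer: 3694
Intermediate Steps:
j = -24 (j = 3*(-8) = -24)
382 + j*(-138) = 382 - 24*(-138) = 382 + 3312 = 3694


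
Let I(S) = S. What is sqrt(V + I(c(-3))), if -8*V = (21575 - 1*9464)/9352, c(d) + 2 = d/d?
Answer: I*sqrt(101617663)/9352 ≈ 1.0779*I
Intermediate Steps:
c(d) = -1 (c(d) = -2 + d/d = -2 + 1 = -1)
V = -12111/74816 (V = -(21575 - 1*9464)/(8*9352) = -(21575 - 9464)/(8*9352) = -12111/(8*9352) = -1/8*12111/9352 = -12111/74816 ≈ -0.16188)
sqrt(V + I(c(-3))) = sqrt(-12111/74816 - 1) = sqrt(-86927/74816) = I*sqrt(101617663)/9352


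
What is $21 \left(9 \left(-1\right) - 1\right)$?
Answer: $-210$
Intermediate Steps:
$21 \left(9 \left(-1\right) - 1\right) = 21 \left(-9 - 1\right) = 21 \left(-10\right) = -210$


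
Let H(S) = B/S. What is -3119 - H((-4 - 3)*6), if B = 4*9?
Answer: -21827/7 ≈ -3118.1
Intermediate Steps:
B = 36
H(S) = 36/S
-3119 - H((-4 - 3)*6) = -3119 - 36/((-4 - 3)*6) = -3119 - 36/((-7*6)) = -3119 - 36/(-42) = -3119 - 36*(-1)/42 = -3119 - 1*(-6/7) = -3119 + 6/7 = -21827/7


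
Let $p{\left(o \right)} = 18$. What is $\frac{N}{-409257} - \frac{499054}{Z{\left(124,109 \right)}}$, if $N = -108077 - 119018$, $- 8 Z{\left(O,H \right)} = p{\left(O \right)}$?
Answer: $\frac{30258052421}{136419} \approx 2.218 \cdot 10^{5}$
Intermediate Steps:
$Z{\left(O,H \right)} = - \frac{9}{4}$ ($Z{\left(O,H \right)} = \left(- \frac{1}{8}\right) 18 = - \frac{9}{4}$)
$N = -227095$
$\frac{N}{-409257} - \frac{499054}{Z{\left(124,109 \right)}} = - \frac{227095}{-409257} - \frac{499054}{- \frac{9}{4}} = \left(-227095\right) \left(- \frac{1}{409257}\right) - - \frac{1996216}{9} = \frac{227095}{409257} + \frac{1996216}{9} = \frac{30258052421}{136419}$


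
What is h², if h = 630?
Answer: 396900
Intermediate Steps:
h² = 630² = 396900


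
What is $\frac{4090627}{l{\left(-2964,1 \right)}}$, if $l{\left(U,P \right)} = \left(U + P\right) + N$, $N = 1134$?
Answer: $- \frac{4090627}{1829} \approx -2236.5$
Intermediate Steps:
$l{\left(U,P \right)} = 1134 + P + U$ ($l{\left(U,P \right)} = \left(U + P\right) + 1134 = \left(P + U\right) + 1134 = 1134 + P + U$)
$\frac{4090627}{l{\left(-2964,1 \right)}} = \frac{4090627}{1134 + 1 - 2964} = \frac{4090627}{-1829} = 4090627 \left(- \frac{1}{1829}\right) = - \frac{4090627}{1829}$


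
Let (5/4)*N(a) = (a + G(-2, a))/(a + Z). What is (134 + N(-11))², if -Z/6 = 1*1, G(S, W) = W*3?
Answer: 133772356/7225 ≈ 18515.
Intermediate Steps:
G(S, W) = 3*W
Z = -6 ≈ -6.0000
N(a) = 16*a/(5*(-6 + a)) (N(a) = 4*((a + 3*a)/(a - 6))/5 = 4*((4*a)/(-6 + a))/5 = 4*(4*a/(-6 + a))/5 = 16*a/(5*(-6 + a)))
(134 + N(-11))² = (134 + (16/5)*(-11)/(-6 - 11))² = (134 + (16/5)*(-11)/(-17))² = (134 + (16/5)*(-11)*(-1/17))² = (134 + 176/85)² = (11566/85)² = 133772356/7225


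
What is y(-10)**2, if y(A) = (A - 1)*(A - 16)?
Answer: 81796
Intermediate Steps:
y(A) = (-1 + A)*(-16 + A)
y(-10)**2 = (16 + (-10)**2 - 17*(-10))**2 = (16 + 100 + 170)**2 = 286**2 = 81796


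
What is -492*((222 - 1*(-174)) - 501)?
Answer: 51660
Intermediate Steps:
-492*((222 - 1*(-174)) - 501) = -492*((222 + 174) - 501) = -492*(396 - 501) = -492*(-105) = 51660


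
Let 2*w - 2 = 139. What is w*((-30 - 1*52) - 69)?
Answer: -21291/2 ≈ -10646.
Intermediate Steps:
w = 141/2 (w = 1 + (1/2)*139 = 1 + 139/2 = 141/2 ≈ 70.500)
w*((-30 - 1*52) - 69) = 141*((-30 - 1*52) - 69)/2 = 141*((-30 - 52) - 69)/2 = 141*(-82 - 69)/2 = (141/2)*(-151) = -21291/2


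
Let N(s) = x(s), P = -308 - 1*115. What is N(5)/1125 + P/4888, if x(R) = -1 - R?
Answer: -3583/39000 ≈ -0.091872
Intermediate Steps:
P = -423 (P = -308 - 115 = -423)
N(s) = -1 - s
N(5)/1125 + P/4888 = (-1 - 1*5)/1125 - 423/4888 = (-1 - 5)*(1/1125) - 423*1/4888 = -6*1/1125 - 9/104 = -2/375 - 9/104 = -3583/39000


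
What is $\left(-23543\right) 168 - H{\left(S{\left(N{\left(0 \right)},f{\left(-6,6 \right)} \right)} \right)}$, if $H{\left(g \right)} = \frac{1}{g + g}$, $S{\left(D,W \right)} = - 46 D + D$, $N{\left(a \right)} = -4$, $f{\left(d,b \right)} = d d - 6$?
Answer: $- \frac{1423880641}{360} \approx -3.9552 \cdot 10^{6}$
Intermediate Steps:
$f{\left(d,b \right)} = -6 + d^{2}$ ($f{\left(d,b \right)} = d^{2} - 6 = -6 + d^{2}$)
$S{\left(D,W \right)} = - 45 D$
$H{\left(g \right)} = \frac{1}{2 g}$
$\left(-23543\right) 168 - H{\left(S{\left(N{\left(0 \right)},f{\left(-6,6 \right)} \right)} \right)} = \left(-23543\right) 168 - \frac{1}{2 \left(\left(-45\right) \left(-4\right)\right)} = -3955224 - \frac{1}{2 \cdot 180} = -3955224 - \frac{1}{2} \cdot \frac{1}{180} = -3955224 - \frac{1}{360} = - \frac{1423880641}{360}$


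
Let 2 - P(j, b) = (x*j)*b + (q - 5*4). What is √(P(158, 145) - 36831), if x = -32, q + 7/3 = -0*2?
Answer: 2*√1566705/3 ≈ 834.45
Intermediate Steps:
q = -7/3 (q = -7/3 - 0*2 = -7/3 - 5*0 = -7/3 + 0 = -7/3 ≈ -2.3333)
P(j, b) = 73/3 + 32*b*j (P(j, b) = 2 - ((-32*j)*b + (-7/3 - 5*4)) = 2 - (-32*b*j + (-7/3 - 20)) = 2 - (-32*b*j - 67/3) = 2 - (-67/3 - 32*b*j) = 2 + (67/3 + 32*b*j) = 73/3 + 32*b*j)
√(P(158, 145) - 36831) = √((73/3 + 32*145*158) - 36831) = √((73/3 + 733120) - 36831) = √(2199433/3 - 36831) = √(2088940/3) = 2*√1566705/3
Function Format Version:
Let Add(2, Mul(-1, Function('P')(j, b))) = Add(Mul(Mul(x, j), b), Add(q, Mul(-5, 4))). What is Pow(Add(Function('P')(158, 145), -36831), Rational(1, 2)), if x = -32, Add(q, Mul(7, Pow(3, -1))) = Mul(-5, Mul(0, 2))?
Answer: Mul(Rational(2, 3), Pow(1566705, Rational(1, 2))) ≈ 834.45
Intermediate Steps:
q = Rational(-7, 3) (q = Add(Rational(-7, 3), Mul(-5, Mul(0, 2))) = Add(Rational(-7, 3), Mul(-5, 0)) = Add(Rational(-7, 3), 0) = Rational(-7, 3) ≈ -2.3333)
Function('P')(j, b) = Add(Rational(73, 3), Mul(32, b, j)) (Function('P')(j, b) = Add(2, Mul(-1, Add(Mul(Mul(-32, j), b), Add(Rational(-7, 3), Mul(-5, 4))))) = Add(2, Mul(-1, Add(Mul(-32, b, j), Add(Rational(-7, 3), -20)))) = Add(2, Mul(-1, Add(Mul(-32, b, j), Rational(-67, 3)))) = Add(2, Mul(-1, Add(Rational(-67, 3), Mul(-32, b, j)))) = Add(2, Add(Rational(67, 3), Mul(32, b, j))) = Add(Rational(73, 3), Mul(32, b, j)))
Pow(Add(Function('P')(158, 145), -36831), Rational(1, 2)) = Pow(Add(Add(Rational(73, 3), Mul(32, 145, 158)), -36831), Rational(1, 2)) = Pow(Add(Add(Rational(73, 3), 733120), -36831), Rational(1, 2)) = Pow(Add(Rational(2199433, 3), -36831), Rational(1, 2)) = Pow(Rational(2088940, 3), Rational(1, 2)) = Mul(Rational(2, 3), Pow(1566705, Rational(1, 2)))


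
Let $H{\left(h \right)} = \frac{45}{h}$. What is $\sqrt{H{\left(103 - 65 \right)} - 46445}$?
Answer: $\frac{i \sqrt{67064870}}{38} \approx 215.51 i$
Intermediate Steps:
$\sqrt{H{\left(103 - 65 \right)} - 46445} = \sqrt{\frac{45}{103 - 65} - 46445} = \sqrt{\frac{45}{38} - 46445} = \sqrt{- \frac{1764865}{38}} = \frac{i \sqrt{67064870}}{38}$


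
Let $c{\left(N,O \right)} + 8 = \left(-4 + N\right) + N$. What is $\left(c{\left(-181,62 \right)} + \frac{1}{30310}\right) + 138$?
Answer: $- \frac{7153159}{30310} \approx -236.0$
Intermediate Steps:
$c{\left(N,O \right)} = -12 + 2 N$ ($c{\left(N,O \right)} = -8 + \left(\left(-4 + N\right) + N\right) = -8 + \left(-4 + 2 N\right) = -12 + 2 N$)
$\left(c{\left(-181,62 \right)} + \frac{1}{30310}\right) + 138 = \left(\left(-12 + 2 \left(-181\right)\right) + \frac{1}{30310}\right) + 138 = \left(\left(-12 - 362\right) + \frac{1}{30310}\right) + 138 = \left(-374 + \frac{1}{30310}\right) + 138 = - \frac{11335939}{30310} + 138 = - \frac{7153159}{30310}$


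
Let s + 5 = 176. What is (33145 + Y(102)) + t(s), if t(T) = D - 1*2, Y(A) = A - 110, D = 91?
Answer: 33226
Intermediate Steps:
s = 171 (s = -5 + 176 = 171)
Y(A) = -110 + A
t(T) = 89 (t(T) = 91 - 1*2 = 91 - 2 = 89)
(33145 + Y(102)) + t(s) = (33145 + (-110 + 102)) + 89 = (33145 - 8) + 89 = 33137 + 89 = 33226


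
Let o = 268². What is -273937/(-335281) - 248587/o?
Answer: -63671246859/24081222544 ≈ -2.6440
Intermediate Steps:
o = 71824
-273937/(-335281) - 248587/o = -273937/(-335281) - 248587/71824 = -273937*(-1/335281) - 248587*1/71824 = 273937/335281 - 248587/71824 = -63671246859/24081222544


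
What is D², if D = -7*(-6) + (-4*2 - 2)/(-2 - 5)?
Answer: 92416/49 ≈ 1886.0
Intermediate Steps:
D = 304/7 (D = 42 + (-8 - 2)/(-7) = 42 - 10*(-⅐) = 42 + 10/7 = 304/7 ≈ 43.429)
D² = (304/7)² = 92416/49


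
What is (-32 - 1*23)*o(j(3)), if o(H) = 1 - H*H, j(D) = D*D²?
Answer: 40040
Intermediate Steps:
j(D) = D³
o(H) = 1 - H²
(-32 - 1*23)*o(j(3)) = (-32 - 1*23)*(1 - (3³)²) = (-32 - 23)*(1 - 1*27²) = -55*(1 - 1*729) = -55*(1 - 729) = -55*(-728) = 40040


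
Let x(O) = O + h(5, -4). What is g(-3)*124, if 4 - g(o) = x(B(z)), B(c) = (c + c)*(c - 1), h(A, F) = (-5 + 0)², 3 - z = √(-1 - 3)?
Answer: -3100 + 2480*I ≈ -3100.0 + 2480.0*I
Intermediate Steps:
z = 3 - 2*I (z = 3 - √(-1 - 3) = 3 - √(-4) = 3 - 2*I ≈ 3.0 - 2.0*I)
h(A, F) = 25 (h(A, F) = (-5)² = 25)
B(c) = 2*c*(-1 + c) (B(c) = (2*c)*(-1 + c) = 2*c*(-1 + c))
x(O) = 25 + O (x(O) = O + 25 = 25 + O)
g(o) = -21 - 2*(2 - 2*I)*(3 - 2*I) (g(o) = 4 - (25 + 2*(3 - 2*I)*(-1 + (3 - 2*I))) = 4 - (25 + 2*(3 - 2*I)*(2 - 2*I)) = 4 - (25 + 2*(2 - 2*I)*(3 - 2*I)) = 4 + (-25 - 2*(2 - 2*I)*(3 - 2*I)) = -21 - 2*(2 - 2*I)*(3 - 2*I))
g(-3)*124 = (-25 + 20*I)*124 = -3100 + 2480*I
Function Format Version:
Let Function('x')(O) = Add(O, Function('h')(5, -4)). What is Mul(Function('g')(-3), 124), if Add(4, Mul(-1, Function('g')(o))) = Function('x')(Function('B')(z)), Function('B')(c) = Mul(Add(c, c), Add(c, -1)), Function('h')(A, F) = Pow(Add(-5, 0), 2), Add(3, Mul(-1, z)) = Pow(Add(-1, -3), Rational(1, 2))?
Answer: Add(-3100, Mul(2480, I)) ≈ Add(-3100.0, Mul(2480.0, I))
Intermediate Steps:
z = Add(3, Mul(-2, I)) (z = Add(3, Mul(-1, Pow(Add(-1, -3), Rational(1, 2)))) = Add(3, Mul(-1, Pow(-4, Rational(1, 2)))) = Add(3, Mul(-1, Mul(2, I))) = Add(3, Mul(-2, I)) ≈ Add(3.0000, Mul(-2.0000, I)))
Function('h')(A, F) = 25 (Function('h')(A, F) = Pow(-5, 2) = 25)
Function('B')(c) = Mul(2, c, Add(-1, c)) (Function('B')(c) = Mul(Mul(2, c), Add(-1, c)) = Mul(2, c, Add(-1, c)))
Function('x')(O) = Add(25, O) (Function('x')(O) = Add(O, 25) = Add(25, O))
Function('g')(o) = Add(-21, Mul(-2, Add(2, Mul(-2, I)), Add(3, Mul(-2, I)))) (Function('g')(o) = Add(4, Mul(-1, Add(25, Mul(2, Add(3, Mul(-2, I)), Add(-1, Add(3, Mul(-2, I))))))) = Add(4, Mul(-1, Add(25, Mul(2, Add(3, Mul(-2, I)), Add(2, Mul(-2, I)))))) = Add(4, Mul(-1, Add(25, Mul(2, Add(2, Mul(-2, I)), Add(3, Mul(-2, I)))))) = Add(4, Add(-25, Mul(-2, Add(2, Mul(-2, I)), Add(3, Mul(-2, I))))) = Add(-21, Mul(-2, Add(2, Mul(-2, I)), Add(3, Mul(-2, I)))))
Mul(Function('g')(-3), 124) = Mul(Add(-25, Mul(20, I)), 124) = Add(-3100, Mul(2480, I))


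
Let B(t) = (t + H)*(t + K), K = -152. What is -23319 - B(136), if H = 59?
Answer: -20199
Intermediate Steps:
B(t) = (-152 + t)*(59 + t) (B(t) = (t + 59)*(t - 152) = (59 + t)*(-152 + t) = (-152 + t)*(59 + t))
-23319 - B(136) = -23319 - (-8968 + 136² - 93*136) = -23319 - (-8968 + 18496 - 12648) = -23319 - 1*(-3120) = -23319 + 3120 = -20199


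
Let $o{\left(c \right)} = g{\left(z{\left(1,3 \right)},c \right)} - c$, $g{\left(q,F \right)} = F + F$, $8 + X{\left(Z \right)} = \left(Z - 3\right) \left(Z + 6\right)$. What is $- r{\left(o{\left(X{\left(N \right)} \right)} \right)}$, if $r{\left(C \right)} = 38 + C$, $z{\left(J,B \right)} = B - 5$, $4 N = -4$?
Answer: $-10$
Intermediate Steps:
$N = -1$ ($N = \frac{1}{4} \left(-4\right) = -1$)
$z{\left(J,B \right)} = -5 + B$
$X{\left(Z \right)} = -8 + \left(-3 + Z\right) \left(6 + Z\right)$ ($X{\left(Z \right)} = -8 + \left(Z - 3\right) \left(Z + 6\right) = -8 + \left(-3 + Z\right) \left(6 + Z\right)$)
$g{\left(q,F \right)} = 2 F$
$o{\left(c \right)} = c$ ($o{\left(c \right)} = 2 c - c = c$)
$- r{\left(o{\left(X{\left(N \right)} \right)} \right)} = - (38 + \left(-26 + \left(-1\right)^{2} + 3 \left(-1\right)\right)) = - (38 - 28) = \left(-1\right) 10 = -10$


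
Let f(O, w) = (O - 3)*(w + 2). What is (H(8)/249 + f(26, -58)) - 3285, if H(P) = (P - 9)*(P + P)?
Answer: -1138693/249 ≈ -4573.1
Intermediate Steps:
f(O, w) = (-3 + O)*(2 + w)
H(P) = 2*P*(-9 + P) (H(P) = (-9 + P)*(2*P) = 2*P*(-9 + P))
(H(8)/249 + f(26, -58)) - 3285 = ((2*8*(-9 + 8))/249 + (-6 - 3*(-58) + 2*26 + 26*(-58))) - 3285 = ((2*8*(-1))*(1/249) + (-6 + 174 + 52 - 1508)) - 3285 = (-16*1/249 - 1288) - 3285 = (-16/249 - 1288) - 3285 = -320728/249 - 3285 = -1138693/249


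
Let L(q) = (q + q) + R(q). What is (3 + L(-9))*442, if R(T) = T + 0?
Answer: -10608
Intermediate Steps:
R(T) = T
L(q) = 3*q (L(q) = (q + q) + q = 2*q + q = 3*q)
(3 + L(-9))*442 = (3 + 3*(-9))*442 = (3 - 27)*442 = -24*442 = -10608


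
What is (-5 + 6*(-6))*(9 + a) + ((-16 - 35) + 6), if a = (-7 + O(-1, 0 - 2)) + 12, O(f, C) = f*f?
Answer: -660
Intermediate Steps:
O(f, C) = f²
a = 6 (a = (-7 + (-1)²) + 12 = (-7 + 1) + 12 = -6 + 12 = 6)
(-5 + 6*(-6))*(9 + a) + ((-16 - 35) + 6) = (-5 + 6*(-6))*(9 + 6) + ((-16 - 35) + 6) = (-5 - 36)*15 + (-51 + 6) = -41*15 - 45 = -615 - 45 = -660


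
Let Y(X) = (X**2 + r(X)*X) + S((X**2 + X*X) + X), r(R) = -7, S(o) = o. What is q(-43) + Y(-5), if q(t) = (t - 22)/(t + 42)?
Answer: 170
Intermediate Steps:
q(t) = (-22 + t)/(42 + t)
Y(X) = -6*X + 3*X**2 (Y(X) = (X**2 - 7*X) + ((X**2 + X*X) + X) = (X**2 - 7*X) + ((X**2 + X**2) + X) = (X**2 - 7*X) + (2*X**2 + X) = (X**2 - 7*X) + (X + 2*X**2) = -6*X + 3*X**2)
q(-43) + Y(-5) = (-22 - 43)/(42 - 43) + 3*(-5)*(-2 - 5) = -65/(-1) + 3*(-5)*(-7) = -1*(-65) + 105 = 65 + 105 = 170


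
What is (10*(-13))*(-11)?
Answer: 1430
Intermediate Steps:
(10*(-13))*(-11) = -130*(-11) = 1430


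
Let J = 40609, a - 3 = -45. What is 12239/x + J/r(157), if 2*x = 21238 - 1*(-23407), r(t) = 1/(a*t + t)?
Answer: -11670208913307/44645 ≈ -2.6140e+8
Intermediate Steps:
a = -42 (a = 3 - 45 = -42)
r(t) = -1/(41*t) (r(t) = 1/(-42*t + t) = 1/(-41*t) = -1/(41*t))
x = 44645/2 (x = (21238 - 1*(-23407))/2 = (21238 + 23407)/2 = (½)*44645 = 44645/2 ≈ 22323.)
12239/x + J/r(157) = 12239/(44645/2) + 40609/((-1/41/157)) = 12239*(2/44645) + 40609/((-1/41*1/157)) = 24478/44645 + 40609/(-1/6437) = 24478/44645 + 40609*(-6437) = 24478/44645 - 261400133 = -11670208913307/44645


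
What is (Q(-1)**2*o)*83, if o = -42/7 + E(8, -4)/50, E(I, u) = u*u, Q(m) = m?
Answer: -11786/25 ≈ -471.44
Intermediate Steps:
E(I, u) = u**2
o = -142/25 (o = -42/7 + (-4)**2/50 = -42*1/7 + 16*(1/50) = -6 + 8/25 = -142/25 ≈ -5.6800)
(Q(-1)**2*o)*83 = ((-1)**2*(-142/25))*83 = (1*(-142/25))*83 = -142/25*83 = -11786/25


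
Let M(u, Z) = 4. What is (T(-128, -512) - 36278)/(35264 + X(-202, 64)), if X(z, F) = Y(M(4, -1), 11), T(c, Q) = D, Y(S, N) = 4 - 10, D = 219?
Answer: -36059/35258 ≈ -1.0227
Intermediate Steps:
Y(S, N) = -6
T(c, Q) = 219
X(z, F) = -6
(T(-128, -512) - 36278)/(35264 + X(-202, 64)) = (219 - 36278)/(35264 - 6) = -36059/35258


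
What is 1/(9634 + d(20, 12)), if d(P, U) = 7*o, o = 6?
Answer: 1/9676 ≈ 0.00010335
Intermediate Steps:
d(P, U) = 42 (d(P, U) = 7*6 = 42)
1/(9634 + d(20, 12)) = 1/(9634 + 42) = 1/9676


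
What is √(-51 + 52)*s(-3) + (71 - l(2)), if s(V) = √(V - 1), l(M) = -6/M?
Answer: 74 + 2*I ≈ 74.0 + 2.0*I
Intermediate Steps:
s(V) = √(-1 + V)
√(-51 + 52)*s(-3) + (71 - l(2)) = √(-51 + 52)*√(-1 - 3) + (71 - (-6)/2) = √1*√(-4) + (71 - (-6)/2) = 1*(2*I) + (71 - 1*(-3)) = 2*I + (71 + 3) = 2*I + 74 = 74 + 2*I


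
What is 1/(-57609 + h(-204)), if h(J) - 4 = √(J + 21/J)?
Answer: -3917140/225646863579 - 2*I*√235943/225646863579 ≈ -1.736e-5 - 4.3053e-9*I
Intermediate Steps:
h(J) = 4 + √(J + 21/J)
1/(-57609 + h(-204)) = 1/(-57609 + (4 + √(-204 + 21/(-204)))) = 1/(-57609 + (4 + √(-204 + 21*(-1/204)))) = 1/(-57609 + (4 + √(-204 - 7/68))) = 1/(-57609 + (4 + √(-13879/68))) = 1/(-57609 + (4 + I*√235943/34)) = 1/(-57605 + I*√235943/34)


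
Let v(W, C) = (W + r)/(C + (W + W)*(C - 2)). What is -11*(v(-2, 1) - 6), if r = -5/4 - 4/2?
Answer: 1551/20 ≈ 77.550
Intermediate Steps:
r = -13/4 (r = -5*¼ - 4*½ = -5/4 - 2 = -13/4 ≈ -3.2500)
v(W, C) = (-13/4 + W)/(C + 2*W*(-2 + C)) (v(W, C) = (W - 13/4)/(C + (W + W)*(C - 2)) = (-13/4 + W)/(C + (2*W)*(-2 + C)) = (-13/4 + W)/(C + 2*W*(-2 + C)))
-11*(v(-2, 1) - 6) = -11*((-13/4 - 2)/(1 - 4*(-2) + 2*1*(-2)) - 6) = -11*(-21/4/(1 + 8 - 4) - 6) = -11*(-21/4/5 - 6) = -11*((⅕)*(-21/4) - 6) = -11*(-21/20 - 6) = -11*(-141/20) = 1551/20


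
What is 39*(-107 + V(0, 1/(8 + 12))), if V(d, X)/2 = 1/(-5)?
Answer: -20943/5 ≈ -4188.6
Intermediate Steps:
V(d, X) = -⅖ (V(d, X) = 2/(-5) = 2*(-⅕) = -⅖)
39*(-107 + V(0, 1/(8 + 12))) = 39*(-107 - ⅖) = 39*(-537/5) = -20943/5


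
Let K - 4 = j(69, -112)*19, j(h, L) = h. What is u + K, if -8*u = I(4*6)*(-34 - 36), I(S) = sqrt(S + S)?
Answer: 1315 + 35*sqrt(3) ≈ 1375.6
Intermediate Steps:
I(S) = sqrt(2)*sqrt(S) (I(S) = sqrt(2*S) = sqrt(2)*sqrt(S))
u = 35*sqrt(3) (u = -sqrt(2)*sqrt(4*6)*(-34 - 36)/8 = -sqrt(2)*sqrt(24)*(-70)/8 = -sqrt(2)*(2*sqrt(6))*(-70)/8 = -4*sqrt(3)*(-70)/8 = -(-35)*sqrt(3) = 35*sqrt(3) ≈ 60.622)
K = 1315 (K = 4 + 69*19 = 4 + 1311 = 1315)
u + K = 35*sqrt(3) + 1315 = 1315 + 35*sqrt(3)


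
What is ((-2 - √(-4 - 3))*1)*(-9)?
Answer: 18 + 9*I*√7 ≈ 18.0 + 23.812*I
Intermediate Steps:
((-2 - √(-4 - 3))*1)*(-9) = ((-2 - √(-7))*1)*(-9) = ((-2 - I*√7)*1)*(-9) = (-2 - I*√7)*(-9) = 18 + 9*I*√7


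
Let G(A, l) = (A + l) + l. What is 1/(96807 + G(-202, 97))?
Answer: 1/96799 ≈ 1.0331e-5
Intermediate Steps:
G(A, l) = A + 2*l
1/(96807 + G(-202, 97)) = 1/(96807 + (-202 + 2*97)) = 1/(96807 + (-202 + 194)) = 1/(96807 - 8) = 1/96799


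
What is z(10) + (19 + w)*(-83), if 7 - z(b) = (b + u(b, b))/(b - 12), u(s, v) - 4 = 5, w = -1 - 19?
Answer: 199/2 ≈ 99.500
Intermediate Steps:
w = -20
u(s, v) = 9 (u(s, v) = 4 + 5 = 9)
z(b) = 7 - (9 + b)/(-12 + b) (z(b) = 7 - (b + 9)/(b - 12) = 7 - (9 + b)/(-12 + b))
z(10) + (19 + w)*(-83) = 3*(-31 + 2*10)/(-12 + 10) + (19 - 20)*(-83) = 3*(-31 + 20)/(-2) - 1*(-83) = 3*(-1/2)*(-11) + 83 = 33/2 + 83 = 199/2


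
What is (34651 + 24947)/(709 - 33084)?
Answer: -8514/4625 ≈ -1.8409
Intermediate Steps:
(34651 + 24947)/(709 - 33084) = 59598/(-32375) = 59598*(-1/32375) = -8514/4625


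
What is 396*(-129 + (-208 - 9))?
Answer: -137016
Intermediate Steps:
396*(-129 + (-208 - 9)) = 396*(-129 - 217) = 396*(-346) = -137016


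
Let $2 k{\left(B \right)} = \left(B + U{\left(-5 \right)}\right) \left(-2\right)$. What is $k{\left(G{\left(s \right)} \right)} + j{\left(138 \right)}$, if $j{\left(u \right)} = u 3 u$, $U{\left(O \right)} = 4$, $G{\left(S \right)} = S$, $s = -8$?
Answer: $57136$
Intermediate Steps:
$k{\left(B \right)} = -4 - B$ ($k{\left(B \right)} = \frac{\left(B + 4\right) \left(-2\right)}{2} = \frac{\left(4 + B\right) \left(-2\right)}{2} = \frac{-8 - 2 B}{2} = -4 - B$)
$j{\left(u \right)} = 3 u^{2}$ ($j{\left(u \right)} = 3 u u = 3 u^{2}$)
$k{\left(G{\left(s \right)} \right)} + j{\left(138 \right)} = \left(-4 - -8\right) + 3 \cdot 138^{2} = \left(-4 + 8\right) + 3 \cdot 19044 = 4 + 57132 = 57136$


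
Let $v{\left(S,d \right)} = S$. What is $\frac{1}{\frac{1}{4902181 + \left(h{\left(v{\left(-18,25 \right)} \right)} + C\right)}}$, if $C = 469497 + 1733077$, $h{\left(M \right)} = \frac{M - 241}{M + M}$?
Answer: $\frac{255771439}{36} \approx 7.1048 \cdot 10^{6}$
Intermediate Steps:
$h{\left(M \right)} = \frac{-241 + M}{2 M}$
$C = 2202574$
$\frac{1}{\frac{1}{4902181 + \left(h{\left(v{\left(-18,25 \right)} \right)} + C\right)}} = \frac{1}{\frac{1}{4902181 + \left(\frac{-241 - 18}{2 \left(-18\right)} + 2202574\right)}} = \frac{1}{\frac{1}{4902181 + \left(\frac{1}{2} \left(- \frac{1}{18}\right) \left(-259\right) + 2202574\right)}} = \frac{1}{\frac{1}{4902181 + \left(\frac{259}{36} + 2202574\right)}} = \frac{1}{\frac{1}{4902181 + \frac{79292923}{36}}} = \frac{1}{\frac{1}{\frac{255771439}{36}}} = \frac{1}{\frac{36}{255771439}} = \frac{255771439}{36}$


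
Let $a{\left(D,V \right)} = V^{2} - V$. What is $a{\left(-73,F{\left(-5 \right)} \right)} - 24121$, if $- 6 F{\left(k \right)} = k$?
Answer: $- \frac{868361}{36} \approx -24121.0$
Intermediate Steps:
$F{\left(k \right)} = - \frac{k}{6}$
$a{\left(-73,F{\left(-5 \right)} \right)} - 24121 = \left(- \frac{1}{6}\right) \left(-5\right) \left(-1 - - \frac{5}{6}\right) - 24121 = \frac{5 \left(-1 + \frac{5}{6}\right)}{6} - 24121 = \frac{5}{6} \left(- \frac{1}{6}\right) - 24121 = - \frac{5}{36} - 24121 = - \frac{868361}{36}$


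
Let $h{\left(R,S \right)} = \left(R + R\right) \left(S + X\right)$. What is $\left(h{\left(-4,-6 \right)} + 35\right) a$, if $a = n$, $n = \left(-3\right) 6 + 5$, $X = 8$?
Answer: $-247$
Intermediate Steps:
$n = -13$ ($n = -18 + 5 = -13$)
$a = -13$
$h{\left(R,S \right)} = 2 R \left(8 + S\right)$ ($h{\left(R,S \right)} = \left(R + R\right) \left(S + 8\right) = 2 R \left(8 + S\right)$)
$\left(h{\left(-4,-6 \right)} + 35\right) a = \left(2 \left(-4\right) \left(8 - 6\right) + 35\right) \left(-13\right) = \left(2 \left(-4\right) 2 + 35\right) \left(-13\right) = \left(-16 + 35\right) \left(-13\right) = 19 \left(-13\right) = -247$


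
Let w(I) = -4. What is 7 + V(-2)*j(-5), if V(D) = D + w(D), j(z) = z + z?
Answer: 67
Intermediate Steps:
j(z) = 2*z
V(D) = -4 + D (V(D) = D - 4 = -4 + D)
7 + V(-2)*j(-5) = 7 + (-4 - 2)*(2*(-5)) = 7 - 6*(-10) = 7 + 60 = 67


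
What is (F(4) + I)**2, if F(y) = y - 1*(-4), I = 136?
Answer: 20736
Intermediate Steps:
F(y) = 4 + y (F(y) = y + 4 = 4 + y)
(F(4) + I)**2 = ((4 + 4) + 136)**2 = (8 + 136)**2 = 144**2 = 20736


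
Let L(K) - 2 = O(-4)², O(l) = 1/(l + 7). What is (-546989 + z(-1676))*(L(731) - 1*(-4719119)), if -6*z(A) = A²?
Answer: -129346838850950/27 ≈ -4.7906e+12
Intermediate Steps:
z(A) = -A²/6
O(l) = 1/(7 + l)
L(K) = 19/9 (L(K) = 2 + (1/(7 - 4))² = 2 + (1/3)² = 2 + (⅓)² = 2 + ⅑ = 19/9)
(-546989 + z(-1676))*(L(731) - 1*(-4719119)) = (-546989 - ⅙*(-1676)²)*(19/9 - 1*(-4719119)) = (-546989 - ⅙*2808976)*(19/9 + 4719119) = (-546989 - 1404488/3)*(42472090/9) = -3045455/3*42472090/9 = -129346838850950/27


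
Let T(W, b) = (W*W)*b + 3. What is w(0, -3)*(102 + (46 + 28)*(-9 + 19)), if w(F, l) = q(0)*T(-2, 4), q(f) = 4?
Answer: 63992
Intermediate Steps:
T(W, b) = 3 + b*W**2 (T(W, b) = W**2*b + 3 = b*W**2 + 3 = 3 + b*W**2)
w(F, l) = 76 (w(F, l) = 4*(3 + 4*(-2)**2) = 4*(3 + 4*4) = 4*(3 + 16) = 4*19 = 76)
w(0, -3)*(102 + (46 + 28)*(-9 + 19)) = 76*(102 + (46 + 28)*(-9 + 19)) = 76*(102 + 74*10) = 76*(102 + 740) = 76*842 = 63992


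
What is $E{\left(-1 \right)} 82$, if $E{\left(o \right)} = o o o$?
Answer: $-82$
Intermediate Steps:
$E{\left(o \right)} = o^{3}$ ($E{\left(o \right)} = o^{2} o = o^{3}$)
$E{\left(-1 \right)} 82 = \left(-1\right)^{3} \cdot 82 = \left(-1\right) 82 = -82$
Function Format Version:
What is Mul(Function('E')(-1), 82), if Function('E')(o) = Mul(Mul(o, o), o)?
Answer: -82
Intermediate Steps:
Function('E')(o) = Pow(o, 3) (Function('E')(o) = Mul(Pow(o, 2), o) = Pow(o, 3))
Mul(Function('E')(-1), 82) = Mul(Pow(-1, 3), 82) = Mul(-1, 82) = -82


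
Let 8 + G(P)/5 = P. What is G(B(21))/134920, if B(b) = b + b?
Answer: 17/13492 ≈ 0.0012600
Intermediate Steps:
B(b) = 2*b
G(P) = -40 + 5*P
G(B(21))/134920 = (-40 + 5*(2*21))/134920 = (-40 + 5*42)*(1/134920) = (-40 + 210)*(1/134920) = 170*(1/134920) = 17/13492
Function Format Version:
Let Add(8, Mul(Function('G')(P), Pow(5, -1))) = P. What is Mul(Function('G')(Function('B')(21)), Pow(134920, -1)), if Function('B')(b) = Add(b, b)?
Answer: Rational(17, 13492) ≈ 0.0012600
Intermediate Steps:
Function('B')(b) = Mul(2, b)
Function('G')(P) = Add(-40, Mul(5, P))
Mul(Function('G')(Function('B')(21)), Pow(134920, -1)) = Mul(Add(-40, Mul(5, Mul(2, 21))), Pow(134920, -1)) = Mul(Add(-40, Mul(5, 42)), Rational(1, 134920)) = Mul(Add(-40, 210), Rational(1, 134920)) = Mul(170, Rational(1, 134920)) = Rational(17, 13492)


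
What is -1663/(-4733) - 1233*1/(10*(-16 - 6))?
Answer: 6201649/1041260 ≈ 5.9559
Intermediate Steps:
-1663/(-4733) - 1233*1/(10*(-16 - 6)) = -1663*(-1/4733) - 1233/((-22*10)) = 1663/4733 - 1233/(-220) = 1663/4733 - 1233*(-1/220) = 1663/4733 + 1233/220 = 6201649/1041260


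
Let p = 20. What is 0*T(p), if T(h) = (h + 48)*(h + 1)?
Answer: 0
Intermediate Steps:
T(h) = (1 + h)*(48 + h) (T(h) = (48 + h)*(1 + h) = (1 + h)*(48 + h))
0*T(p) = 0*(48 + 20² + 49*20) = 0*(48 + 400 + 980) = 0*1428 = 0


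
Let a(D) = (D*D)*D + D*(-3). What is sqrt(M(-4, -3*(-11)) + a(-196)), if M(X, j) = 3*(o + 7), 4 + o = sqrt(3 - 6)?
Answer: sqrt(-7528939 + 3*I*sqrt(3)) ≈ 0.e-3 + 2743.9*I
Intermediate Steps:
o = -4 + I*sqrt(3) (o = -4 + sqrt(3 - 6) = -4 + sqrt(-3) = -4 + I*sqrt(3) ≈ -4.0 + 1.732*I)
a(D) = D**3 - 3*D (a(D) = D**2*D - 3*D = D**3 - 3*D)
M(X, j) = 9 + 3*I*sqrt(3) (M(X, j) = 3*((-4 + I*sqrt(3)) + 7) = 3*(3 + I*sqrt(3)) = 9 + 3*I*sqrt(3))
sqrt(M(-4, -3*(-11)) + a(-196)) = sqrt((9 + 3*I*sqrt(3)) - 196*(-3 + (-196)**2)) = sqrt((9 + 3*I*sqrt(3)) - 196*(-3 + 38416)) = sqrt((9 + 3*I*sqrt(3)) - 196*38413) = sqrt((9 + 3*I*sqrt(3)) - 7528948) = sqrt(-7528939 + 3*I*sqrt(3))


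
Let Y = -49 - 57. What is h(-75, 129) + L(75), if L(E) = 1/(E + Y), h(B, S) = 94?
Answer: 2913/31 ≈ 93.968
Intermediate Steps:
Y = -106
L(E) = 1/(-106 + E) (L(E) = 1/(E - 106) = 1/(-106 + E))
h(-75, 129) + L(75) = 94 + 1/(-106 + 75) = 94 + 1/(-31) = 94 - 1/31 = 2913/31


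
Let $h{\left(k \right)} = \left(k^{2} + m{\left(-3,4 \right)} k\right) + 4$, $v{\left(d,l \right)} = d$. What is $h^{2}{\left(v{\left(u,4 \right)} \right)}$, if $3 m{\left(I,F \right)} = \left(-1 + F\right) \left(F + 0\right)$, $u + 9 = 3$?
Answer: $256$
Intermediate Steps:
$u = -6$ ($u = -9 + 3 = -6$)
$m{\left(I,F \right)} = \frac{F \left(-1 + F\right)}{3}$ ($m{\left(I,F \right)} = \frac{\left(-1 + F\right) \left(F + 0\right)}{3} = \frac{\left(-1 + F\right) F}{3} = \frac{F \left(-1 + F\right)}{3}$)
$h{\left(k \right)} = 4 + k^{2} + 4 k$ ($h{\left(k \right)} = \left(k^{2} + \frac{1}{3} \cdot 4 \left(-1 + 4\right) k\right) + 4 = \left(k^{2} + \frac{1}{3} \cdot 4 \cdot 3 k\right) + 4 = \left(k^{2} + 4 k\right) + 4 = 4 + k^{2} + 4 k$)
$h^{2}{\left(v{\left(u,4 \right)} \right)} = \left(4 + \left(-6\right)^{2} + 4 \left(-6\right)\right)^{2} = \left(4 + 36 - 24\right)^{2} = 16^{2} = 256$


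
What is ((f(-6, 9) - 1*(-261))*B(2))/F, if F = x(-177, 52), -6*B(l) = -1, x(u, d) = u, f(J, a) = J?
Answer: -85/354 ≈ -0.24011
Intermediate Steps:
B(l) = ⅙ (B(l) = -⅙*(-1) = ⅙)
F = -177
((f(-6, 9) - 1*(-261))*B(2))/F = ((-6 - 1*(-261))*(⅙))/(-177) = ((-6 + 261)*(⅙))*(-1/177) = (255*(⅙))*(-1/177) = (85/2)*(-1/177) = -85/354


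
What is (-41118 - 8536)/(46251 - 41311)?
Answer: -24827/2470 ≈ -10.051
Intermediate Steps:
(-41118 - 8536)/(46251 - 41311) = -49654/4940 = -49654*1/4940 = -24827/2470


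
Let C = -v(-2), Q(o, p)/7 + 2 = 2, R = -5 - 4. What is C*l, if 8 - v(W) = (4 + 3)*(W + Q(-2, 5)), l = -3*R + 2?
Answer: -638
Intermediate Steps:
R = -9
Q(o, p) = 0 (Q(o, p) = -14 + 7*2 = -14 + 14 = 0)
l = 29 (l = -3*(-9) + 2 = 27 + 2 = 29)
v(W) = 8 - 7*W (v(W) = 8 - (4 + 3)*(W + 0) = 8 - 7*W)
C = -22 (C = -(8 - 7*(-2)) = -(8 + 14) = -1*22 = -22)
C*l = -22*29 = -638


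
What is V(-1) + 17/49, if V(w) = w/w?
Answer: 66/49 ≈ 1.3469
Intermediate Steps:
V(w) = 1
V(-1) + 17/49 = 1 + 17/49 = 66/49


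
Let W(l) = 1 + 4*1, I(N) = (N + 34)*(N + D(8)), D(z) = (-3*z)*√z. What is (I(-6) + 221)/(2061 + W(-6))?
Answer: 53/2066 - 672*√2/1033 ≈ -0.89434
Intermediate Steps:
D(z) = -3*z^(3/2)
I(N) = (34 + N)*(N - 48*√2) (I(N) = (N + 34)*(N - 48*√2) = (34 + N)*(N - 48*√2))
W(l) = 5 (W(l) = 1 + 4 = 5)
(I(-6) + 221)/(2061 + W(-6)) = (((-6)² - 1632*√2 + 34*(-6) - 48*(-6)*√2) + 221)/(2061 + 5) = ((36 - 1632*√2 - 204 + 288*√2) + 221)/2066 = ((-168 - 1344*√2) + 221)*(1/2066) = (53 - 1344*√2)*(1/2066) = 53/2066 - 672*√2/1033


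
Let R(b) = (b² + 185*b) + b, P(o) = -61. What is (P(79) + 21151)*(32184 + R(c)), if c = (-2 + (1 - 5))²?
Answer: 847311840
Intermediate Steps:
c = 36 (c = (-2 - 4)² = (-6)² = 36)
R(b) = b² + 186*b
(P(79) + 21151)*(32184 + R(c)) = (-61 + 21151)*(32184 + 36*(186 + 36)) = 21090*(32184 + 36*222) = 21090*(32184 + 7992) = 21090*40176 = 847311840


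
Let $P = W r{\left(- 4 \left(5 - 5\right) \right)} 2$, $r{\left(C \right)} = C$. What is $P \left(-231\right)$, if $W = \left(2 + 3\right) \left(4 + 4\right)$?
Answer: $0$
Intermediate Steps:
$W = 40$ ($W = 5 \cdot 8 = 40$)
$P = 0$ ($P = 40 \left(- 4 \left(5 - 5\right)\right) 2 = 40 \left(\left(-4\right) 0\right) 2 = 40 \cdot 0 \cdot 2 = 0 \cdot 2 = 0$)
$P \left(-231\right) = 0 \left(-231\right) = 0$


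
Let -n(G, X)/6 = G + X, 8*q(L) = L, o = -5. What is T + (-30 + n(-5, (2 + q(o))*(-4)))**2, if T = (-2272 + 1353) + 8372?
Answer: 8542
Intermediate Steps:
q(L) = L/8
n(G, X) = -6*G - 6*X (n(G, X) = -6*(G + X) = -6*G - 6*X)
T = 7453 (T = -919 + 8372 = 7453)
T + (-30 + n(-5, (2 + q(o))*(-4)))**2 = 7453 + (-30 + (-6*(-5) - 6*(2 + (1/8)*(-5))*(-4)))**2 = 7453 + (-30 + (30 - 6*(2 - 5/8)*(-4)))**2 = 7453 + (-30 + (30 - 33*(-4)/4))**2 = 7453 + (-30 + (30 - 6*(-11/2)))**2 = 7453 + (-30 + (30 + 33))**2 = 7453 + (-30 + 63)**2 = 7453 + 33**2 = 7453 + 1089 = 8542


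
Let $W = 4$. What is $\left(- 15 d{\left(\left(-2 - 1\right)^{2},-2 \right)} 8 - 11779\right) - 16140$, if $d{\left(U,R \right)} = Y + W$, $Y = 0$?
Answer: $-28399$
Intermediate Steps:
$d{\left(U,R \right)} = 4$ ($d{\left(U,R \right)} = 0 + 4 = 4$)
$\left(- 15 d{\left(\left(-2 - 1\right)^{2},-2 \right)} 8 - 11779\right) - 16140 = \left(\left(-15\right) 4 \cdot 8 - 11779\right) - 16140 = \left(\left(-60\right) 8 - 11779\right) - 16140 = \left(-480 - 11779\right) - 16140 = -12259 - 16140 = -28399$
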